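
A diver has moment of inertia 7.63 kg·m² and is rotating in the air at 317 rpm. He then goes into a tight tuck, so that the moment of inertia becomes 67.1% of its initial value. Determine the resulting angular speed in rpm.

ω₂ ≈ 472 rpm

No external torque acts about the spin axis, so angular momentum is conserved.
I₂ = 0.671 × 7.63 = 5.120 kg·m².
ω₂ = I₁ω₁ / I₂ = (7.630)(317 rpm) / (5.120) = 472.4 rpm.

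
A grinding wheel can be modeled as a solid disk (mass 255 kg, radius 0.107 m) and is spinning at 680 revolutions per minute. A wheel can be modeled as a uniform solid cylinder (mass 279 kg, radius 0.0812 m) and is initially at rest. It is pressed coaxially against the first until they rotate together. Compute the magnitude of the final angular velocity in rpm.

No external torque acts about the common axis, so total angular momentum is conserved.
Moments of inertia: I_A = ½(255)(0.107)² = 1.460 kg·m²; I_B = ½(279)(0.0812)² = 0.9198 kg·m².
Taking A's sense as positive: L = (1.460)(680) = 992.6 kg·m²·rpm.
Combined I = 1.460 + 0.9198 = 2.380 kg·m².
ω_f = L / I = 992.6 / 2.380 = 417.2 rpm.

|ω_f| ≈ 417 rpm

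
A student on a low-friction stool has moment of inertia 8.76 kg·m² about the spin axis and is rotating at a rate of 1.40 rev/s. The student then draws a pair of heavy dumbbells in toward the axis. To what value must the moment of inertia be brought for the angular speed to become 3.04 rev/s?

I₂ ≈ 4.03 kg·m²

No external torque acts about the spin axis, so angular momentum is conserved.
I₂ = I₁ω₁ / ω₂ = (8.76)(1.40) / (3.04) = 4.034 kg·m².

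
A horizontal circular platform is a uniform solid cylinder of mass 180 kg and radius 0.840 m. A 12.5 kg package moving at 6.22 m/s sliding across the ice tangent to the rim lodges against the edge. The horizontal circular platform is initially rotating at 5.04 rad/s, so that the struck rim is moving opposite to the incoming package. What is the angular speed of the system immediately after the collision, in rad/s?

|ω_f| ≈ 3.52 rad/s

About the central axle the impulsive forces during the collision are internal, so angular momentum about that axis is conserved.
I_p = ½(180)(0.840)² = 63.50 kg·m². Taking the sense of the package's angular momentum as positive, L_{package} = m v R = (12.5)(6.22)(0.840) = 65.31 kg·m²/s.
L_i = −I_p ω_p + m v R = −(63.50)(5.04) + 65.31 = -254.8 kg·m²/s.
After sticking, I_f = I_p + m R² = 63.50 + (12.5)(0.840)² = 72.32 kg·m².
ω_f = L_i / I_f = -254.8 / 72.32 = -3.522 rad/s.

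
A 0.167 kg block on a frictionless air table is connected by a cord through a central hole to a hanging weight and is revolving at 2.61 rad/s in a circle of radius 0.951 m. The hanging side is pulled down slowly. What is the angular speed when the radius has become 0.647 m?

No torque about the axis ⇒ m r₁² ω₁ = m r₂² ω₂.
ω₂ = ω₁ (r₁/r₂)² = (2.61)(0.951/0.647)² = 5.639 rad/s.

ω₂ ≈ 5.64 rad/s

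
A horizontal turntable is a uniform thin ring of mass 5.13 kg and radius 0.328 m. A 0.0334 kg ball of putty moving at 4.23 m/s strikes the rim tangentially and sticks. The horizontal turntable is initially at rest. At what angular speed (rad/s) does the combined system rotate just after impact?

About the axle the impulsive forces during the collision are internal, so angular momentum about that axis is conserved.
I_p = (5.13)(0.328)² = 0.5519 kg·m². Taking the sense of the ball of putty's angular momentum as positive, L_{ball} = m v R = (0.0334)(4.23)(0.328) = 0.04634 kg·m²/s.
L_i = 0 + 0.04634 = 0.04634 kg·m²/s.
After sticking, I_f = I_p + m R² = 0.5519 + (0.0334)(0.328)² = 0.5555 kg·m².
ω_f = L_i / I_f = 0.04634 / 0.5555 = 0.08342 rad/s.

|ω_f| ≈ 0.0834 rad/s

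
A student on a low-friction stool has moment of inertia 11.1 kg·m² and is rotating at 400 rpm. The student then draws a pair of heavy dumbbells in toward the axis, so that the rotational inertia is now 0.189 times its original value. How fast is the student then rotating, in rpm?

No external torque acts about the spin axis, so angular momentum is conserved.
I₂ = 0.189 × 11.1 = 2.098 kg·m².
ω₂ = I₁ω₁ / I₂ = (11.10)(400 rpm) / (2.098) = 2116 rpm.

ω₂ ≈ 2120 rpm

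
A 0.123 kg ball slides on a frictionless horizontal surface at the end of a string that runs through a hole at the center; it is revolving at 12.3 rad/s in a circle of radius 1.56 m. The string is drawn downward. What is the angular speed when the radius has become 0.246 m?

ω₂ ≈ 495 rad/s

No torque about the axis ⇒ m r₁² ω₁ = m r₂² ω₂.
ω₂ = ω₁ (r₁/r₂)² = (12.3)(1.56/0.246)² = 494.6 rad/s.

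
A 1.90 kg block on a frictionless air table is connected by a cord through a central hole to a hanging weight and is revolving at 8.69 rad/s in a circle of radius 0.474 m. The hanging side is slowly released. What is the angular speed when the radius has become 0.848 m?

The constraining force is radial, so m r² ω about the center is conserved.
ω₂ = ω₁ (r₁/r₂)² = (8.69)(0.474/0.848)² = 2.715 rad/s.

ω₂ ≈ 2.72 rad/s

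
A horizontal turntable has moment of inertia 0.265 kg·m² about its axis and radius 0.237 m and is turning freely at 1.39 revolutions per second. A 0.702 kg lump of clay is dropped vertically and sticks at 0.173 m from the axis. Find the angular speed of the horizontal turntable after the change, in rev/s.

ω_f ≈ 1.29 rev/s

No external torque acts about the axis; L_before = L_after.
Added inertia Σmr² = (0.702)(0.173)² = 0.02101 kg·m²; I_f = 0.2650 + 0.02101 = 0.2860 kg·m².
ω_f = I_p ω_i / I_f = (0.2650)(1.39) / 0.2860 = 1.288 rev/s.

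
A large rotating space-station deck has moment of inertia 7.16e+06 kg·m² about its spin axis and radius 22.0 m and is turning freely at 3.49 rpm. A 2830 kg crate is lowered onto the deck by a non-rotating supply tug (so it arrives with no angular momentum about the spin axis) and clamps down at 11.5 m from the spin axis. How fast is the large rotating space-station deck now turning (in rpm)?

No external torque acts about the spin axis; L_before = L_after.
Added inertia Σmr² = (2830)(11.5)² = 3.743e+05 kg·m²; I_f = 7.160e+06 + 3.743e+05 = 7.534e+06 kg·m².
ω_f = I_p ω_i / I_f = (7.160e+06)(3.49) / 7.534e+06 = 3.317 rpm.

ω_f ≈ 3.32 rpm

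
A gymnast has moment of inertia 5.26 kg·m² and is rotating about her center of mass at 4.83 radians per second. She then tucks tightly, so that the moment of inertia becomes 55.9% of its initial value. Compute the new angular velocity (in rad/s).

ω₂ ≈ 8.64 rad/s

With no external torque about the axis, L is conserved: I₁ω₁ = I₂ω₂.
I₂ = 0.559 × 5.26 = 2.940 kg·m².
ω₂ = I₁ω₁ / I₂ = (5.260)(4.83 rad/s) / (2.940) = 8.640 rad/s.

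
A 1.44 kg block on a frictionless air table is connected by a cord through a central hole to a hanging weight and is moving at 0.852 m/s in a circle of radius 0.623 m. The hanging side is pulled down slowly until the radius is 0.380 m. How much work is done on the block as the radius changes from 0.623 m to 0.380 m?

W ≈ 0.882 J

Central (radial) force ⇒ zero torque about the center ⇒ m v r is constant.
v₂ = v₁ r₁ / r₂ = (0.852)(0.623) / (0.380) = 1.397 m/s.
W = ΔKE = ½m(v₂² − v₁²) = 0.8822 J.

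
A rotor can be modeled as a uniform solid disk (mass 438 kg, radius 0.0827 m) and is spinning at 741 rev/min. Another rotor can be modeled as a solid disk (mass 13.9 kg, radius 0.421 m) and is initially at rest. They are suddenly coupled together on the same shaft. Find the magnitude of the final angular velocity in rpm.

The coupling torques are internal; angular momentum about the shared axis is conserved.
Moments of inertia: I_A = ½(438)(0.0827)² = 1.498 kg·m²; I_B = ½(13.9)(0.421)² = 1.232 kg·m².
Taking A's sense as positive: L = (1.498)(741) = 1110 kg·m²·rpm.
Combined I = 1.498 + 1.232 = 2.730 kg·m².
ω_f = L / I = 1110 / 2.730 = 406.6 rpm.

|ω_f| ≈ 407 rpm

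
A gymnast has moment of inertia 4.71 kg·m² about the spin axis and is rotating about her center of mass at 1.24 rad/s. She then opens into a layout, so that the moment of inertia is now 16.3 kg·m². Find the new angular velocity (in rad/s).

With no external torque about the axis, L is conserved: I₁ω₁ = I₂ω₂.
ω₂ = I₁ω₁ / I₂ = (4.710)(1.24 rad/s) / (16.30) = 0.3583 rad/s.

ω₂ ≈ 0.358 rad/s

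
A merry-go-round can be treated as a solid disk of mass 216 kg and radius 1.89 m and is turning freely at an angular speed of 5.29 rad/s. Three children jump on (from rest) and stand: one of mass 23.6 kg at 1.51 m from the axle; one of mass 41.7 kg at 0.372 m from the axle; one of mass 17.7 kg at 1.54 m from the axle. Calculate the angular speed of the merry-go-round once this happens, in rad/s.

ω_f ≈ 4.19 rad/s

No external torque acts about the axle; L_before = L_after.
I_p = ½(216)(1.89)² = 385.8 kg·m².
Added inertia Σmr² = (23.6)(1.51)² + (41.7)(0.372)² + (17.7)(1.54)² = 101.6 kg·m²; I_f = 385.8 + 101.6 = 487.3 kg·m².
ω_f = I_p ω_i / I_f = (385.8)(5.29) / 487.3 = 4.188 rad/s.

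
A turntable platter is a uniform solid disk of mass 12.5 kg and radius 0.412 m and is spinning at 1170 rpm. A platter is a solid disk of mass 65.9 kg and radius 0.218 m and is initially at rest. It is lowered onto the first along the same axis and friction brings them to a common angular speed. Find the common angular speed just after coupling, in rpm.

No external torque acts about the common axis, so total angular momentum is conserved.
Moments of inertia: I_A = ½(12.5)(0.412)² = 1.061 kg·m²; I_B = ½(65.9)(0.218)² = 1.566 kg·m².
Taking A's sense as positive: L = (1.061)(1170) = 1241 kg·m²·rpm.
Combined I = 1.061 + 1.566 = 2.627 kg·m².
ω_f = L / I = 1241 / 2.627 = 472.5 rpm.

|ω_f| ≈ 473 rpm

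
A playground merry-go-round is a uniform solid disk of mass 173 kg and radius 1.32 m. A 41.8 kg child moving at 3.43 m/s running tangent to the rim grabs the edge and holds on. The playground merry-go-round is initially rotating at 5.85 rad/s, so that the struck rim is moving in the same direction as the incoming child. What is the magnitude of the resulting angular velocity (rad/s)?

The axle reaction passes through the axle and exerts no torque about it; angular momentum about the axle is conserved through the impact.
I_p = ½(173)(1.32)² = 150.7 kg·m². Taking the sense of the child's angular momentum as positive, L_{child} = m v R = (41.8)(3.43)(1.32) = 189.3 kg·m²/s.
L_i = +I_p ω_p + m v R = +(150.7)(5.85) + 189.3 = 1071 kg·m²/s.
After sticking, I_f = I_p + m R² = 150.7 + (41.8)(1.32)² = 223.5 kg·m².
ω_f = L_i / I_f = 1071 / 223.5 = 4.791 rad/s.

|ω_f| ≈ 4.79 rad/s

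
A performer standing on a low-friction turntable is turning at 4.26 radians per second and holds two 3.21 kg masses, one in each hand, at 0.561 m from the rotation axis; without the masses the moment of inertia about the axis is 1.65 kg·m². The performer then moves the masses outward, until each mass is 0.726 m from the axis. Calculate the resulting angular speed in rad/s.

ω₂ ≈ 3.11 rad/s

With no external torque about the axis, L is conserved: I₁ω₁ = I₂ω₂.
I₁ = 1.65 + 2(3.21)(0.561)² = 3.671 kg·m²; I₂ = 1.65 + 2(3.21)(0.726)² = 5.034 kg·m².
ω₂ = I₁ω₁ / I₂ = (3.671)(4.26 rad/s) / (5.034) = 3.106 rad/s.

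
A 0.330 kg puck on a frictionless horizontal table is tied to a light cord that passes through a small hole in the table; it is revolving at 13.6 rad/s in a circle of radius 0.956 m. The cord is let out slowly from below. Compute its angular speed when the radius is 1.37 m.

ω₂ ≈ 6.62 rad/s

No torque about the axis ⇒ m r₁² ω₁ = m r₂² ω₂.
ω₂ = ω₁ (r₁/r₂)² = (13.6)(0.956/1.37)² = 6.622 rad/s.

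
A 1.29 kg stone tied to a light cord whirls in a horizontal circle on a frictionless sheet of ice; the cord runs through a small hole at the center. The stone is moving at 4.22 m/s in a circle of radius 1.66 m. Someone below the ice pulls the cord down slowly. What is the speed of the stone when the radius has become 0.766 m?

The only horizontal force on the mass is along the cord (radial), so it exerts no torque about the hole and angular momentum m v r is conserved.
v₂ = v₁ r₁ / r₂ = (4.22)(1.66) / (0.766) = 9.145 m/s.

v₂ ≈ 9.15 m/s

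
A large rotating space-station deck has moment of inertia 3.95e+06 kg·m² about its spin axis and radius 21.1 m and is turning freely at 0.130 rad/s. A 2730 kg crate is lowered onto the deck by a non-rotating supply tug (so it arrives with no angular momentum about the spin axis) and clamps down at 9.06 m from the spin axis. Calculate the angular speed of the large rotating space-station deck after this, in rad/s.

ω_f ≈ 0.123 rad/s

The added mass arrives with no angular momentum about the spin axis, and any external torque about the spin axis is negligible, so the system's angular momentum is conserved.
Added inertia Σmr² = (2730)(9.06)² = 2.241e+05 kg·m²; I_f = 3.950e+06 + 2.241e+05 = 4.174e+06 kg·m².
ω_f = I_p ω_i / I_f = (3.950e+06)(0.130) / 4.174e+06 = 0.1230 rad/s.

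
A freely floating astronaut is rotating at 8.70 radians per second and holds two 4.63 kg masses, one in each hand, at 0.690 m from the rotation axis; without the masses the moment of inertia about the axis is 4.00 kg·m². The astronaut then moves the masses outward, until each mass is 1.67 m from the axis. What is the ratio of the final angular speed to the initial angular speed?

ω₂/ω₁ ≈ 0.282

Angular momentum about the spin axis is conserved since the torque about it is zero.
I₁ = 4.00 + 2(4.63)(0.690)² = 8.409 kg·m²; I₂ = 4.00 + 2(4.63)(1.67)² = 29.83 kg·m².
ω₂/ω₁ = I₁/I₂ = 8.409 / 29.83 = 0.2819.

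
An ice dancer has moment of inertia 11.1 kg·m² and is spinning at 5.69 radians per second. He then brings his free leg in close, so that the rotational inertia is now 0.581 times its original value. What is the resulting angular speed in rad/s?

ω₂ ≈ 9.79 rad/s

With no external torque about the axis, L is conserved: I₁ω₁ = I₂ω₂.
I₂ = 0.581 × 11.1 = 6.449 kg·m².
ω₂ = I₁ω₁ / I₂ = (11.10)(5.69 rad/s) / (6.449) = 9.793 rad/s.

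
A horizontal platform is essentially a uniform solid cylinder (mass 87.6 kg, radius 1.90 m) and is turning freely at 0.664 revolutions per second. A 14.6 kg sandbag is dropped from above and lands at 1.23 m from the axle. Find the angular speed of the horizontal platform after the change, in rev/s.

No external torque acts about the axle; L_before = L_after.
I_p = ½(87.6)(1.90)² = 158.1 kg·m².
Added inertia Σmr² = (14.6)(1.23)² = 22.09 kg·m²; I_f = 158.1 + 22.09 = 180.2 kg·m².
ω_f = I_p ω_i / I_f = (158.1)(0.664) / 180.2 = 0.5826 rev/s.

ω_f ≈ 0.583 rev/s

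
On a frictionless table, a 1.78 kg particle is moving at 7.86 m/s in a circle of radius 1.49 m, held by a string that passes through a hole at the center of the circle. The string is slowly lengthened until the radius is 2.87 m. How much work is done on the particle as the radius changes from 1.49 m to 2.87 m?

The only horizontal force on the mass is along the cord (radial), so it exerts no torque about the hole and angular momentum m v r is conserved.
v₂ = v₁ r₁ / r₂ = (7.86)(1.49) / (2.87) = 4.081 m/s.
W = ΔKE = ½m(v₂² − v₁²) = -40.16 J.

W ≈ -40.2 J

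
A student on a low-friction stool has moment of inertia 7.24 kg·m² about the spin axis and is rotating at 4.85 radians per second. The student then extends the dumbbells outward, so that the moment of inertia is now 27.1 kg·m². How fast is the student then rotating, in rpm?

No external torque acts about the spin axis, so angular momentum is conserved.
ω₂ = I₁ω₁ / I₂ = (7.240)(4.85 rad/s) / (27.10) = 1.296 rad/s = 12.37 rpm.

ω₂ ≈ 12.4 rpm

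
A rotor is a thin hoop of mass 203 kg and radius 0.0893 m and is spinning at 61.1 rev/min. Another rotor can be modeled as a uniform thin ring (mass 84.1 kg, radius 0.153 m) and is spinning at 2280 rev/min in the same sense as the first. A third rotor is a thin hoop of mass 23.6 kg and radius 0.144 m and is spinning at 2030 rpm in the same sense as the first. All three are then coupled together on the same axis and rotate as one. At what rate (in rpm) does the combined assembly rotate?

|ω_f| ≈ 1370 rpm

No external torque acts about the common axis, so total angular momentum is conserved.
Moments of inertia: I_A = (203)(0.0893)² = 1.619 kg·m²; I_B = (84.1)(0.153)² = 1.969 kg·m²; I_C = (23.6)(0.144)² = 0.4894 kg·m².
Taking A's sense as positive: L = (1.619)(61.1) + (1.969)(2280) + (0.4894)(2030) = 5581 kg·m²·rpm.
Combined I = 1.619 + 1.969 + 0.4894 = 4.077 kg·m².
ω_f = L / I = 5581 / 4.077 = 1369 rpm.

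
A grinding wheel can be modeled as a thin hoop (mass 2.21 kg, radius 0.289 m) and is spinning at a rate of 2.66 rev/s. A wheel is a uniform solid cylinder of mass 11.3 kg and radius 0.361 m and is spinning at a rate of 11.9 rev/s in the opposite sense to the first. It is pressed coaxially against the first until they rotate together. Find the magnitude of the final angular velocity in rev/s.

No external torque acts about the common axis, so total angular momentum is conserved.
Moments of inertia: I_A = (2.21)(0.289)² = 0.1846 kg·m²; I_B = ½(11.3)(0.361)² = 0.7363 kg·m².
Taking A's sense as positive: L = (0.1846)(2.66) − (0.7363)(11.9) = -8.271 kg·m²·rev/s.
Combined I = 0.1846 + 0.7363 = 0.9209 kg·m².
ω_f = L / I = -8.271 / 0.9209 = -8.982 rev/s.

|ω_f| ≈ 8.98 rev/s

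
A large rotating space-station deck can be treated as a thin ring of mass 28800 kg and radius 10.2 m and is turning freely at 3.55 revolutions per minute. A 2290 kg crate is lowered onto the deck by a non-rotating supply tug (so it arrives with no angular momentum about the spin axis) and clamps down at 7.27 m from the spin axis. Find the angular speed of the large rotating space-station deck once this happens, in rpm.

The added mass arrives with no angular momentum about the spin axis, and any external torque about the spin axis is negligible, so the system's angular momentum is conserved.
I_p = (28800)(10.2)² = 2.996e+06 kg·m².
Added inertia Σmr² = (2290)(7.27)² = 1.210e+05 kg·m²; I_f = 2.996e+06 + 1.210e+05 = 3.117e+06 kg·m².
ω_f = I_p ω_i / I_f = (2.996e+06)(3.55) / 3.117e+06 = 3.412 rpm.

ω_f ≈ 3.41 rpm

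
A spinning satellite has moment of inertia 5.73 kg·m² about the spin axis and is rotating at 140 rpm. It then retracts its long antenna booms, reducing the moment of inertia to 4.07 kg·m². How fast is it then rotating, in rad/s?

With no external torque about the axis, L is conserved: I₁ω₁ = I₂ω₂.
ω₂ = I₁ω₁ / I₂ = (5.730)(140 rpm) / (4.070) = 197.1 rpm = 20.64 rad/s.

ω₂ ≈ 20.6 rad/s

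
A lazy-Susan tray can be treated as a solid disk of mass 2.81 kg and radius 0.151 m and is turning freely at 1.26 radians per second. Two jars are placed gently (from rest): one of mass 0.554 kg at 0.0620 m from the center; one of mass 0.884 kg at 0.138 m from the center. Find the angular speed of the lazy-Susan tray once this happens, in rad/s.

ω_f ≈ 0.791 rad/s

No external torque acts about the center; L_before = L_after.
I_p = ½(2.81)(0.151)² = 0.03204 kg·m².
Added inertia Σmr² = (0.554)(0.0620)² + (0.884)(0.138)² = 0.01896 kg·m²; I_f = 0.03204 + 0.01896 = 0.05100 kg·m².
ω_f = I_p ω_i / I_f = (0.03204)(1.26) / 0.05100 = 0.7915 rad/s.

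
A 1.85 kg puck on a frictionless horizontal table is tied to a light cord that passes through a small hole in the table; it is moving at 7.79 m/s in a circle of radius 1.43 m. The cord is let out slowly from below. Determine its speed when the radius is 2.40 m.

v₂ ≈ 4.64 m/s

The only horizontal force on the mass is along the cord (radial), so it exerts no torque about the hole and angular momentum m v r is conserved.
v₂ = v₁ r₁ / r₂ = (7.79)(1.43) / (2.40) = 4.642 m/s.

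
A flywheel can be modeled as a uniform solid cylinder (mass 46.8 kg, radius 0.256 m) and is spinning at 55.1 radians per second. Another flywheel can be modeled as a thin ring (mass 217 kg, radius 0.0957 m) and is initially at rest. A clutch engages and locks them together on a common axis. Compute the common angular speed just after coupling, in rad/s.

No external torque acts about the common axis, so total angular momentum is conserved.
Moments of inertia: I_A = ½(46.8)(0.256)² = 1.534 kg·m²; I_B = (217)(0.0957)² = 1.987 kg·m².
Taking A's sense as positive: L = (1.534)(55.1) = 84.50 kg·m²·rad/s.
Combined I = 1.534 + 1.987 = 3.521 kg·m².
ω_f = L / I = 84.50 / 3.521 = 24.00 rad/s.

|ω_f| ≈ 24.0 rad/s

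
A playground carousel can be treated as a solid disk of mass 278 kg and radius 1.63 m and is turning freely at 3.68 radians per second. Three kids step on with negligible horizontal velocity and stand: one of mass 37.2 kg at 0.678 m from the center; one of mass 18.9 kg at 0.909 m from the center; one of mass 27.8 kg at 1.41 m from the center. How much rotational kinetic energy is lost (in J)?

energy lost ≈ 481 J

The added mass arrives with no angular momentum about the center, and any external torque about the center is negligible, so the system's angular momentum is conserved.
I_p = ½(278)(1.63)² = 369.3 kg·m².
Added inertia Σmr² = (37.2)(0.678)² + (18.9)(0.909)² + (27.8)(1.41)² = 87.99 kg·m²; I_f = 369.3 + 87.99 = 457.3 kg·m².
ω_f = I_p ω_i / I_f = (369.3)(3.68) / 457.3 = 2.972 rad/s.
KE_i = ½(369.3)(3.680 rad/s)² = 2501 J; KE_f = ½(457.3)(2.972)² = 2020 J.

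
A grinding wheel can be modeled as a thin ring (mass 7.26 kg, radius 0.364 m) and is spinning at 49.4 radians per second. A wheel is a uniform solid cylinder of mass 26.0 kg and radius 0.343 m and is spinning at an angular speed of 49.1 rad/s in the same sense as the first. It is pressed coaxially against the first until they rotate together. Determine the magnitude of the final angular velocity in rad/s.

The coupling torques are internal; angular momentum about the shared axis is conserved.
Moments of inertia: I_A = (7.26)(0.364)² = 0.9619 kg·m²; I_B = ½(26.0)(0.343)² = 1.529 kg·m².
Taking A's sense as positive: L = (0.9619)(49.4) + (1.529)(49.1) = 122.6 kg·m²·rad/s.
Combined I = 0.9619 + 1.529 = 2.491 kg·m².
ω_f = L / I = 122.6 / 2.491 = 49.22 rad/s.

|ω_f| ≈ 49.2 rad/s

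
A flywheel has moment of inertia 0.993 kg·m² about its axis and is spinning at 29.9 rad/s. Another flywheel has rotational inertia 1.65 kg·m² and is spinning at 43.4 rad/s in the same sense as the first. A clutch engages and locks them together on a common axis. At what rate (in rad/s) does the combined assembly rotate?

No external torque acts about the common axis, so total angular momentum is conserved.
Taking A's sense as positive: L = (0.9930)(29.9) + (1.650)(43.4) = 101.3 kg·m²·rad/s.
Combined I = 0.9930 + 1.650 = 2.643 kg·m².
ω_f = L / I = 101.3 / 2.643 = 38.33 rad/s.

|ω_f| ≈ 38.3 rad/s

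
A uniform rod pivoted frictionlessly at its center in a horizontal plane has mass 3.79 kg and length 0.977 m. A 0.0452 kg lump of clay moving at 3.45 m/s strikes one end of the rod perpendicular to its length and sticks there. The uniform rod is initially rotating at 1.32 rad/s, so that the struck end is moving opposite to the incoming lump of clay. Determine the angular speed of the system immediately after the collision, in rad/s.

|ω_f| ≈ 1.03 rad/s

About the pivot the impulsive forces during the collision are internal, so angular momentum about that axis is conserved.
I_p = (1/12)(3.79)(0.977)² = 0.3015 kg·m². Taking the sense of the lump of clay's angular momentum as positive, L_{lump} = m v R = (0.0452)(3.45)(0.977/2) = 0.07618 kg·m²/s.
L_i = −I_p ω_p + m v R = −(0.3015)(1.32) + 0.07618 = -0.3218 kg·m²/s.
After sticking, I_f = I_p + m R² = 0.3015 + (0.0452)(0.977/2)² = 0.3123 kg·m².
ω_f = L_i / I_f = -0.3218 / 0.3123 = -1.030 rad/s.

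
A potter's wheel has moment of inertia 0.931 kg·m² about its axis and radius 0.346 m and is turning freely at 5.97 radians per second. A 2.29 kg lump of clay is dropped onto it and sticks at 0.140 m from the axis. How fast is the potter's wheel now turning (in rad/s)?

The added mass arrives with no angular momentum about the axis, and any external torque about the axis is negligible, so the system's angular momentum is conserved.
Added inertia Σmr² = (2.29)(0.140)² = 0.04488 kg·m²; I_f = 0.9310 + 0.04488 = 0.9759 kg·m².
ω_f = I_p ω_i / I_f = (0.9310)(5.97) / 0.9759 = 5.695 rad/s.

ω_f ≈ 5.70 rad/s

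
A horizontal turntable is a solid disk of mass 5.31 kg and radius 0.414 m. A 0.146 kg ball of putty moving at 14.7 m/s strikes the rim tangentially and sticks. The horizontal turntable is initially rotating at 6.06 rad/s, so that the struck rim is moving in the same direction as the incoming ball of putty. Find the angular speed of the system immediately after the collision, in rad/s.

|ω_f| ≈ 7.59 rad/s

The axle reaction passes through the axle and exerts no torque about it; angular momentum about the axle is conserved through the impact.
I_p = ½(5.31)(0.414)² = 0.4551 kg·m². Taking the sense of the ball of putty's angular momentum as positive, L_{ball} = m v R = (0.146)(14.7)(0.414) = 0.8885 kg·m²/s.
L_i = +I_p ω_p + m v R = +(0.4551)(6.06) + 0.8885 = 3.646 kg·m²/s.
After sticking, I_f = I_p + m R² = 0.4551 + (0.146)(0.414)² = 0.4801 kg·m².
ω_f = L_i / I_f = 3.646 / 0.4801 = 7.595 rad/s.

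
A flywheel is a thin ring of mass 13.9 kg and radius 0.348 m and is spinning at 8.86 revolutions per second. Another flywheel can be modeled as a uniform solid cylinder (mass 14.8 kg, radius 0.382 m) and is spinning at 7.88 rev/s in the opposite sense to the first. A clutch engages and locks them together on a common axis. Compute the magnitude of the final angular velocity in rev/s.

No external torque acts about the common axis, so total angular momentum is conserved.
Moments of inertia: I_A = (13.9)(0.348)² = 1.683 kg·m²; I_B = ½(14.8)(0.382)² = 1.080 kg·m².
Taking A's sense as positive: L = (1.683)(8.86) − (1.080)(7.88) = 6.405 kg·m²·rev/s.
Combined I = 1.683 + 1.080 = 2.763 kg·m².
ω_f = L / I = 6.405 / 2.763 = 2.318 rev/s.

|ω_f| ≈ 2.32 rev/s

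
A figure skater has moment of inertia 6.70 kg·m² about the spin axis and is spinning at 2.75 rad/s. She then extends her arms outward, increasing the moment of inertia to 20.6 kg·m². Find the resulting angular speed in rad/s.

With no external torque about the axis, L is conserved: I₁ω₁ = I₂ω₂.
ω₂ = I₁ω₁ / I₂ = (6.700)(2.75 rad/s) / (20.60) = 0.8944 rad/s.

ω₂ ≈ 0.894 rad/s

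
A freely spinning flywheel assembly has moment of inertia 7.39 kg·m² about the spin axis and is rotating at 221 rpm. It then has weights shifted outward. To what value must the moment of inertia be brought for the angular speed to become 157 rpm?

I₂ ≈ 10.4 kg·m²

No external torque acts about the spin axis, so angular momentum is conserved.
I₂ = I₁ω₁ / ω₂ = (7.39)(221) / (157) = 10.40 kg·m².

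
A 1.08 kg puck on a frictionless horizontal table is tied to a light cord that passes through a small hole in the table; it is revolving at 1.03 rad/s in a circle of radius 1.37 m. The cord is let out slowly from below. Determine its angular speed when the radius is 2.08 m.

No torque about the axis ⇒ m r₁² ω₁ = m r₂² ω₂.
ω₂ = ω₁ (r₁/r₂)² = (1.03)(1.37/2.08)² = 0.4468 rad/s.

ω₂ ≈ 0.447 rad/s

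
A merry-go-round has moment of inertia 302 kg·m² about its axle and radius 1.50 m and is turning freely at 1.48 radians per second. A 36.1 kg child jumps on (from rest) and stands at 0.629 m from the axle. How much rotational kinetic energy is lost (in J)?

energy lost ≈ 14.9 J

The added mass arrives with no angular momentum about the axle, and any external torque about the axle is negligible, so the system's angular momentum is conserved.
Added inertia Σmr² = (36.1)(0.629)² = 14.28 kg·m²; I_f = 302.0 + 14.28 = 316.3 kg·m².
ω_f = I_p ω_i / I_f = (302.0)(1.48) / 316.3 = 1.413 rad/s.
KE_i = ½(302.0)(1.480 rad/s)² = 330.8 J; KE_f = ½(316.3)(1.413)² = 315.8 J.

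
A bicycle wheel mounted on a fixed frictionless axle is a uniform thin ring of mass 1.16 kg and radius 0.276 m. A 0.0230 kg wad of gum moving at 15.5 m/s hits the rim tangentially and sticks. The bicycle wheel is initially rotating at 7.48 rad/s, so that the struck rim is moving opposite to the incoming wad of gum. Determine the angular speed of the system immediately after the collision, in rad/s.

About the axle the impulsive forces during the collision are internal, so angular momentum about that axis is conserved.
I_p = (1.16)(0.276)² = 0.08836 kg·m². Taking the sense of the wad of gum's angular momentum as positive, L_{wad} = m v R = (0.0230)(15.5)(0.276) = 0.09839 kg·m²/s.
L_i = −I_p ω_p + m v R = −(0.08836)(7.48) + 0.09839 = -0.5626 kg·m²/s.
After sticking, I_f = I_p + m R² = 0.08836 + (0.0230)(0.276)² = 0.09012 kg·m².
ω_f = L_i / I_f = -0.5626 / 0.09012 = -6.243 rad/s.

|ω_f| ≈ 6.24 rad/s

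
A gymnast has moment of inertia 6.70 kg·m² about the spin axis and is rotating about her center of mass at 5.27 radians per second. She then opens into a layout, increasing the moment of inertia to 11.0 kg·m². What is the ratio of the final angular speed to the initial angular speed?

Angular momentum about the spin axis is conserved since the torque about it is zero.
ω₂/ω₁ = I₁/I₂ = 6.700 / 11.00 = 0.6091.

ω₂/ω₁ ≈ 0.609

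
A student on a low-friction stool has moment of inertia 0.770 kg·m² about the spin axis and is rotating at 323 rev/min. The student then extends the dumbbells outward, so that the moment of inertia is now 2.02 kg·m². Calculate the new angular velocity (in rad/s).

No external torque acts about the spin axis, so angular momentum is conserved.
ω₂ = I₁ω₁ / I₂ = (0.7700)(323 rpm) / (2.020) = 123.1 rpm = 12.89 rad/s.

ω₂ ≈ 12.9 rad/s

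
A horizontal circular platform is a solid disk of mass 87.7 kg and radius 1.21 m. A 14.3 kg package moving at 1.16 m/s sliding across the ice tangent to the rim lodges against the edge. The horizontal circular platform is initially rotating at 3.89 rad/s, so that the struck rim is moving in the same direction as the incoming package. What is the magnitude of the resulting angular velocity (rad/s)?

|ω_f| ≈ 3.17 rad/s

The axle reaction passes through the central axle and exerts no torque about it; angular momentum about the central axle is conserved through the impact.
I_p = ½(87.7)(1.21)² = 64.20 kg·m². Taking the sense of the package's angular momentum as positive, L_{package} = m v R = (14.3)(1.16)(1.21) = 20.07 kg·m²/s.
L_i = +I_p ω_p + m v R = +(64.20)(3.89) + 20.07 = 269.8 kg·m²/s.
After sticking, I_f = I_p + m R² = 64.20 + (14.3)(1.21)² = 85.14 kg·m².
ω_f = L_i / I_f = 269.8 / 85.14 = 3.169 rad/s.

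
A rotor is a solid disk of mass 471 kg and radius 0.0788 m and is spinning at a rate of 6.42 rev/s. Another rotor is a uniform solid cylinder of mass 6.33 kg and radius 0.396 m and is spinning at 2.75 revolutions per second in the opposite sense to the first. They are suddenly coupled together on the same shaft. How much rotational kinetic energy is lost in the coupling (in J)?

No external torque acts about the common axis, so total angular momentum is conserved.
Moments of inertia: I_A = ½(471)(0.0788)² = 1.462 kg·m²; I_B = ½(6.33)(0.396)² = 0.4963 kg·m².
Taking A's sense as positive: L = (1.462)(6.42) − (0.4963)(2.75) = 8.023 kg·m²·rev/s.
Combined I = 1.462 + 0.4963 = 1.959 kg·m².
ω_f = L / I = 8.023 / 1.959 = 4.096 rev/s.
KE_i = ½ΣIω² = 1264 J; KE_f = ½(1.959)(25.74)² = 648.7 J.

ΔKE lost ≈ 615 J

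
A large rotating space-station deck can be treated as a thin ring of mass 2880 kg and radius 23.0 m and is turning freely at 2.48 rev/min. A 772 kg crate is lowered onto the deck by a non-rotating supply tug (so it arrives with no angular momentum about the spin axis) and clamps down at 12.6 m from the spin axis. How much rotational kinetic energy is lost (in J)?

energy lost ≈ 3830 J

The added mass arrives with no angular momentum about the spin axis, and any external torque about the spin axis is negligible, so the system's angular momentum is conserved.
I_p = (2880)(23.0)² = 1.524e+06 kg·m².
Added inertia Σmr² = (772)(12.6)² = 1.226e+05 kg·m²; I_f = 1.524e+06 + 1.226e+05 = 1.646e+06 kg·m².
ω_f = I_p ω_i / I_f = (1.524e+06)(2.48) / 1.646e+06 = 2.295 rpm.
KE_i = ½(1.524e+06)(0.2597 rad/s)² = 51380 J; KE_f = ½(1.646e+06)(0.2404)² = 47550 J.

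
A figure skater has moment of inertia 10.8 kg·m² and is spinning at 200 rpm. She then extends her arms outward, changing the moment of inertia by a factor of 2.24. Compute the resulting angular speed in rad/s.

With no external torque about the axis, L is conserved: I₁ω₁ = I₂ω₂.
I₂ = 2.24 × 10.8 = 24.19 kg·m².
ω₂ = I₁ω₁ / I₂ = (10.80)(200 rpm) / (24.19) = 89.29 rpm = 9.350 rad/s.

ω₂ ≈ 9.35 rad/s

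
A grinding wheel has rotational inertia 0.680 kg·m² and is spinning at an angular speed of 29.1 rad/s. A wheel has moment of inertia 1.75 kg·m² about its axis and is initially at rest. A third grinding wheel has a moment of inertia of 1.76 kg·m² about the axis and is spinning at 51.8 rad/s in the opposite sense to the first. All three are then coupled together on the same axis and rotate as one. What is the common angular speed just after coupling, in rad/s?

|ω_f| ≈ 17.0 rad/s

The coupling torques are internal; angular momentum about the shared axis is conserved.
Taking A's sense as positive: L = (0.6800)(29.1) − (1.760)(51.8) = -71.38 kg·m²·rad/s.
Combined I = 0.6800 + 1.750 + 1.760 = 4.190 kg·m².
ω_f = L / I = -71.38 / 4.190 = -17.04 rad/s.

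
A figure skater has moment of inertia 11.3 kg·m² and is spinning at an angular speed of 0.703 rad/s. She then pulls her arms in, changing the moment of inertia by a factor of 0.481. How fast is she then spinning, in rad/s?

ω₂ ≈ 1.46 rad/s

No external torque acts about the spin axis, so angular momentum is conserved.
I₂ = 0.481 × 11.3 = 5.435 kg·m².
ω₂ = I₁ω₁ / I₂ = (11.30)(0.703 rad/s) / (5.435) = 1.462 rad/s.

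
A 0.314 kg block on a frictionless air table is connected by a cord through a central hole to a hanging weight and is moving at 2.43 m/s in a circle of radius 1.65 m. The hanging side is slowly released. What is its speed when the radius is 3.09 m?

v₂ ≈ 1.30 m/s

Central (radial) force ⇒ zero torque about the center ⇒ m v r is constant.
v₂ = v₁ r₁ / r₂ = (2.43)(1.65) / (3.09) = 1.298 m/s.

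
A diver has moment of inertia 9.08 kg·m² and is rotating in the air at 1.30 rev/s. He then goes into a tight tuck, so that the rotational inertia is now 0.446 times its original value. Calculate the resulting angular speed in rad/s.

No external torque acts about the spin axis, so angular momentum is conserved.
I₂ = 0.446 × 9.08 = 4.050 kg·m².
ω₂ = I₁ω₁ / I₂ = (9.080)(1.30 rev/s) / (4.050) = 2.915 rev/s = 18.31 rad/s.

ω₂ ≈ 18.3 rad/s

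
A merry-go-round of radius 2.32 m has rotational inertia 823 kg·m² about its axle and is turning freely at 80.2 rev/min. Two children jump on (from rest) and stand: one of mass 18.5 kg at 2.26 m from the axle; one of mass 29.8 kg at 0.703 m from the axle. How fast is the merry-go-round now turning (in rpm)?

No external torque acts about the axle; L_before = L_after.
Added inertia Σmr² = (18.5)(2.26)² + (29.8)(0.703)² = 109.2 kg·m²; I_f = 823.0 + 109.2 = 932.2 kg·m².
ω_f = I_p ω_i / I_f = (823.0)(80.2) / 932.2 = 70.80 rpm.

ω_f ≈ 70.8 rpm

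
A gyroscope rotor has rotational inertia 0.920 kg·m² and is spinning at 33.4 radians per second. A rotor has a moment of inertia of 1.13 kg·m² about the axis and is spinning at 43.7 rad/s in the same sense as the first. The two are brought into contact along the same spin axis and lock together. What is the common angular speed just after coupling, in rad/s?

|ω_f| ≈ 39.1 rad/s

The coupling torques are internal; angular momentum about the shared axis is conserved.
Taking A's sense as positive: L = (0.9200)(33.4) + (1.130)(43.7) = 80.11 kg·m²·rad/s.
Combined I = 0.9200 + 1.130 = 2.050 kg·m².
ω_f = L / I = 80.11 / 2.050 = 39.08 rad/s.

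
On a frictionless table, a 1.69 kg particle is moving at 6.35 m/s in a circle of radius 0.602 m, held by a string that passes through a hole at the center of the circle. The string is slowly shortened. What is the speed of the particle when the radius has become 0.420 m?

v₂ ≈ 9.10 m/s

The only horizontal force on the mass is along the cord (radial), so it exerts no torque about the hole and angular momentum m v r is conserved.
v₂ = v₁ r₁ / r₂ = (6.35)(0.602) / (0.420) = 9.102 m/s.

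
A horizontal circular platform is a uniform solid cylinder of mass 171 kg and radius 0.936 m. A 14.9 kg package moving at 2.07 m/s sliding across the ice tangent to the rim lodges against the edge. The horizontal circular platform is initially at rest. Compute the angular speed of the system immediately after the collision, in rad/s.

About the central axle the impulsive forces during the collision are internal, so angular momentum about that axis is conserved.
I_p = ½(171)(0.936)² = 74.91 kg·m². Taking the sense of the package's angular momentum as positive, L_{package} = m v R = (14.9)(2.07)(0.936) = 28.87 kg·m²/s.
L_i = 0 + 28.87 = 28.87 kg·m²/s.
After sticking, I_f = I_p + m R² = 74.91 + (14.9)(0.936)² = 87.96 kg·m².
ω_f = L_i / I_f = 28.87 / 87.96 = 0.3282 rad/s.

|ω_f| ≈ 0.328 rad/s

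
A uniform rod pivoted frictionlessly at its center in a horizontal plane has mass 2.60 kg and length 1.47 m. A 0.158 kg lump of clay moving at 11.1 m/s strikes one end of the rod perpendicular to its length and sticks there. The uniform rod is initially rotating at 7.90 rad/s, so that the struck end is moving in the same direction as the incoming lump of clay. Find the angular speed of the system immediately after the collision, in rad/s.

The axle reaction passes through the pivot and exerts no torque about it; angular momentum about the pivot is conserved through the impact.
I_p = (1/12)(2.60)(1.47)² = 0.4682 kg·m². Taking the sense of the lump of clay's angular momentum as positive, L_{lump} = m v R = (0.158)(11.1)(1.47/2) = 1.289 kg·m²/s.
L_i = +I_p ω_p + m v R = +(0.4682)(7.90) + 1.289 = 4.988 kg·m²/s.
After sticking, I_f = I_p + m R² = 0.4682 + (0.158)(1.47/2)² = 0.5536 kg·m².
ω_f = L_i / I_f = 4.988 / 0.5536 = 9.011 rad/s.

|ω_f| ≈ 9.01 rad/s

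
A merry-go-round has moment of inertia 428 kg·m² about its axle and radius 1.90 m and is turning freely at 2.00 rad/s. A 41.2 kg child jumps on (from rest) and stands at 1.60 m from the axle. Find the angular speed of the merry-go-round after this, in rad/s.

ω_f ≈ 1.60 rad/s

The added mass arrives with no angular momentum about the axle, and any external torque about the axle is negligible, so the system's angular momentum is conserved.
Added inertia Σmr² = (41.2)(1.60)² = 105.5 kg·m²; I_f = 428.0 + 105.5 = 533.5 kg·m².
ω_f = I_p ω_i / I_f = (428.0)(2.00) / 533.5 = 1.605 rad/s.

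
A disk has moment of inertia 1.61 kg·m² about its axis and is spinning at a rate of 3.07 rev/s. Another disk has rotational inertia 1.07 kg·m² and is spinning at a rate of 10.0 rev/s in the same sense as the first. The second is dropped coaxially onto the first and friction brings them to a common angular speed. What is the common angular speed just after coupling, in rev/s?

|ω_f| ≈ 5.84 rev/s

The coupling torques are internal; angular momentum about the shared axis is conserved.
Taking A's sense as positive: L = (1.610)(3.07) + (1.070)(10.0) = 15.64 kg·m²·rev/s.
Combined I = 1.610 + 1.070 = 2.680 kg·m².
ω_f = L / I = 15.64 / 2.680 = 5.837 rev/s.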